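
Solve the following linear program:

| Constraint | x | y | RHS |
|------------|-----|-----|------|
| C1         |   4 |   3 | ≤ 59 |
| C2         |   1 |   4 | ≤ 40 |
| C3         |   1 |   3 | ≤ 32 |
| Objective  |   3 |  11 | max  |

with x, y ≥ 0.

Evaluate the objective at each vertex of the feasible region:
  z(0, 0) = 0
  z(14.75, 0) = 44.25
  z(9, 7.667) = 111.3
  z(8, 8) = 112  ←
  z(0, 10) = 110
The maximum is at x = 8, y = 8.

x = 8, y = 8, z = 112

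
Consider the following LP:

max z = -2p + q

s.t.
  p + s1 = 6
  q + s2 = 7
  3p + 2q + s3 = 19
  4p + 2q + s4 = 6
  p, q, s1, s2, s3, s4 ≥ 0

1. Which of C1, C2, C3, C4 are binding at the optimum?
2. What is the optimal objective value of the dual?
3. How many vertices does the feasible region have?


1. C4
2. 3
3. 3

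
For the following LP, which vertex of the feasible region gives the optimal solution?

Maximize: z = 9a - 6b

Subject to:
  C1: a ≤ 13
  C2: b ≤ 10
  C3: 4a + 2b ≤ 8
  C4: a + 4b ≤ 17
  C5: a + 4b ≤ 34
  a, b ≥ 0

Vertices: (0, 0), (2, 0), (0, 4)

Evaluate the objective at each vertex of the feasible region:
  z(0, 0) = 0
  z(2, 0) = 18  ←
  z(0, 4) = -24
The maximum is at a = 2, b = 0.

(2, 0)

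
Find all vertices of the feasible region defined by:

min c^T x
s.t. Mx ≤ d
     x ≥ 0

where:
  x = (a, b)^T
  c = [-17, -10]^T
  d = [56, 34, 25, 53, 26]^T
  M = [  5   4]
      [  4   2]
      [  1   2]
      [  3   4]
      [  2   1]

(0, 0), (8.5, 0), (4, 9), (2, 11.5), (0, 12.5)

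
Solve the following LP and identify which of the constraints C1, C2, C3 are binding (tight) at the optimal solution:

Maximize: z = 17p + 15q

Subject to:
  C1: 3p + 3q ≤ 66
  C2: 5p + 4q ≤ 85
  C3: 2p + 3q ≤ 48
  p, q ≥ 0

At p = 9, q = 10, compute slack b - a·x for each constraint:
  C1: 66 − 57 = 9  (slack)
  C2: 85 − 85 = 0  (binding)
  C3: 48 − 48 = 0  (binding)

Optimal: p = 9, q = 10
Binding: C2, C3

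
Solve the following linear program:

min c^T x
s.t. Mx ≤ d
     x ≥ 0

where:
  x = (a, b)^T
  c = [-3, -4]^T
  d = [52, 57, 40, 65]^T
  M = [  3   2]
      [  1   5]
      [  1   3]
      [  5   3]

Evaluate the objective at each vertex of the feasible region:
  z(0, 0) = 0
  z(13, 0) = -39
  z(7, 10) = -61  ←
  z(0, 11.4) = -45.6
The minimum is at a = 7, b = 10.

a = 7, b = 10, z = -61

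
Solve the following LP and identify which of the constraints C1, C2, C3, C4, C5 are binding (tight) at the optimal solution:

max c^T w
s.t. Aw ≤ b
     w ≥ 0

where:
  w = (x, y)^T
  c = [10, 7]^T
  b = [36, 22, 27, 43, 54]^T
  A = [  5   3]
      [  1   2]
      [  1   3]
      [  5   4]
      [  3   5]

At x = 3, y = 7, compute slack b - a·x for each constraint:
  C1: 36 − 36 = 0  (binding)
  C2: 22 − 17 = 5  (slack)
  C3: 27 − 24 = 3  (slack)
  C4: 43 − 43 = 0  (binding)
  C5: 54 − 44 = 10  (slack)

Optimal: x = 3, y = 7
Binding: C1, C4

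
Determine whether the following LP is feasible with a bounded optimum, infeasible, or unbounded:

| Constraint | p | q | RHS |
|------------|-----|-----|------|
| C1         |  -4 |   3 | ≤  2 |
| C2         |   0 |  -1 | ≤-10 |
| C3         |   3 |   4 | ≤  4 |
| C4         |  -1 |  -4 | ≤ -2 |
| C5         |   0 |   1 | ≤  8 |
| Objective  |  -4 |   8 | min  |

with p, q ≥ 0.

Infeasible (no feasible solution exists)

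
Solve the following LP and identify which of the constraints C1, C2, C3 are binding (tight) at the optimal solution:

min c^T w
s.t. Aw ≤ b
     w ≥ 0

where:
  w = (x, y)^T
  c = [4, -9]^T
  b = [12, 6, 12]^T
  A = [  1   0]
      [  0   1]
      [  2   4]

At x = 0, y = 3, compute slack b - a·x for each constraint:
  C1: 12 − 0 = 12  (slack)
  C2: 6 − 3 = 3  (slack)
  C3: 12 − 12 = 0  (binding)

Optimal: x = 0, y = 3
Binding: C3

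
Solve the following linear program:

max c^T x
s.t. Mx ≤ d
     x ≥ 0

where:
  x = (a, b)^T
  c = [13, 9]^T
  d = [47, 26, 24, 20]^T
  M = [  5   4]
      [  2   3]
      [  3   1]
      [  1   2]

Evaluate the objective at each vertex of the feasible region:
  z(0, 0) = 0
  z(8, 0) = 104
  z(7, 3) = 118  ←
  z(5.286, 5.143) = 115
  z(0, 8.667) = 78
The maximum is at a = 7, b = 3.

a = 7, b = 3, z = 118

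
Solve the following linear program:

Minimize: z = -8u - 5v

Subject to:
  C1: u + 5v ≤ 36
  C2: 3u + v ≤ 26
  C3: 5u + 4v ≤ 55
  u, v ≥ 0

Evaluate the objective at each vertex of the feasible region:
  z(0, 0) = 0
  z(8.667, 0) = -69.33
  z(7, 5) = -81  ←
  z(6.238, 5.952) = -79.67
  z(0, 7.2) = -36
The minimum is at u = 7, v = 5.

u = 7, v = 5, z = -81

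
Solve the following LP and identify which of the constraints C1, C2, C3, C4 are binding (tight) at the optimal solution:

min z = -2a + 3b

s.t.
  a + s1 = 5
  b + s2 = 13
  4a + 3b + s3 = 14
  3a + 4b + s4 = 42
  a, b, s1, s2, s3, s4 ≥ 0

At a = 3.5, b = 0, compute slack b - a·x for each constraint:
  C1: 5 − 3.5 = 1.5  (slack)
  C2: 13 − 0 = 13  (slack)
  C3: 14 − 14 = 0  (binding)
  C4: 42 − 10.5 = 31.5  (slack)

Optimal: a = 3.5, b = 0
Binding: C3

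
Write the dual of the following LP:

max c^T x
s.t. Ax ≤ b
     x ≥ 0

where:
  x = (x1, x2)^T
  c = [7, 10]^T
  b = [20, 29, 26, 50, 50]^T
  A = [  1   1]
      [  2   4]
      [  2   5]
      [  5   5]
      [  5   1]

Primal max cᵀx s.t. Ax ≤ b, x ≥ 0  →  Dual min bᵀy s.t. Aᵀy ≥ c, y ≥ 0.

Minimize: z = 20y1 + 29y2 + 26y3 + 50y4 + 50y5

Subject to:
  y1 + 2y2 + 2y3 + 5y4 + 5y5 ≥ 7
  y1 + 4y2 + 5y3 + 5y4 + y5 ≥ 10
  y1, y2, y3, y4, y5 ≥ 0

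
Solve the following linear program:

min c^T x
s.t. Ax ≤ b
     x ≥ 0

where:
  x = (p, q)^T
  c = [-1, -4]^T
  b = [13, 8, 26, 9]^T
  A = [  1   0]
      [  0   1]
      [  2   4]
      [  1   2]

Evaluate the objective at each vertex of the feasible region:
  z(0, 0) = 0
  z(9, 0) = -9
  z(0, 4.5) = -18  ←
The minimum is at p = 0, q = 4.5.

p = 0, q = 4.5, z = -18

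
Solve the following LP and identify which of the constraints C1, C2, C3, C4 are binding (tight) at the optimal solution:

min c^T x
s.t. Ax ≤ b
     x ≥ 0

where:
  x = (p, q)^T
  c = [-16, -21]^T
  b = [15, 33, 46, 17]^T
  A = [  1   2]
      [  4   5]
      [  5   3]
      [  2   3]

At p = 7, q = 1, compute slack b - a·x for each constraint:
  C1: 15 − 9 = 6  (slack)
  C2: 33 − 33 = 0  (binding)
  C3: 46 − 38 = 8  (slack)
  C4: 17 − 17 = 0  (binding)

Optimal: p = 7, q = 1
Binding: C2, C4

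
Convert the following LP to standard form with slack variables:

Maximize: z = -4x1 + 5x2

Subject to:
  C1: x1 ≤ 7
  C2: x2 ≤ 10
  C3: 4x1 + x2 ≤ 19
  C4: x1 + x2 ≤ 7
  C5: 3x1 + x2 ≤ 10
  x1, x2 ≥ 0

max z = -4x1 + 5x2

s.t.
  x1 + s1 = 7
  x2 + s2 = 10
  4x1 + x2 + s3 = 19
  x1 + x2 + s4 = 7
  3x1 + x2 + s5 = 10
  x1, x2, s1, s2, s3, s4, s5 ≥ 0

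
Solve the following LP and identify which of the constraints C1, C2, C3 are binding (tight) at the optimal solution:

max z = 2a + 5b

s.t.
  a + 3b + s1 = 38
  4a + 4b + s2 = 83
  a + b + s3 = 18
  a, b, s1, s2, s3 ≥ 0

At a = 8, b = 10, compute slack b - a·x for each constraint:
  C1: 38 − 38 = 0  (binding)
  C2: 83 − 72 = 11  (slack)
  C3: 18 − 18 = 0  (binding)

Optimal: a = 8, b = 10
Binding: C1, C3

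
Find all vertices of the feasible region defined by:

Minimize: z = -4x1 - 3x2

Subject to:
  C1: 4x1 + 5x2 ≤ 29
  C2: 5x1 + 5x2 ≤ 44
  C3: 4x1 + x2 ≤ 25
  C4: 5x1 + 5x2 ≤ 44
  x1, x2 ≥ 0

(0, 0), (6.25, 0), (6, 1), (0, 5.8)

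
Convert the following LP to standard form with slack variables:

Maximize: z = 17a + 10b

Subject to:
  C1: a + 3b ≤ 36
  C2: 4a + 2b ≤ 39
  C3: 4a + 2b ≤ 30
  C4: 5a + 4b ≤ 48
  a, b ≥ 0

max z = 17a + 10b

s.t.
  a + 3b + s1 = 36
  4a + 2b + s2 = 39
  4a + 2b + s3 = 30
  5a + 4b + s4 = 48
  a, b, s1, s2, s3, s4 ≥ 0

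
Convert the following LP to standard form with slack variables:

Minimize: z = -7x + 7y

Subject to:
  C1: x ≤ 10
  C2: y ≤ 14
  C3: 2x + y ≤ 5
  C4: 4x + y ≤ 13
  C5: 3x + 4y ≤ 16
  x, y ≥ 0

min z = -7x + 7y

s.t.
  x + s1 = 10
  y + s2 = 14
  2x + y + s3 = 5
  4x + y + s4 = 13
  3x + 4y + s5 = 16
  x, y, s1, s2, s3, s4, s5 ≥ 0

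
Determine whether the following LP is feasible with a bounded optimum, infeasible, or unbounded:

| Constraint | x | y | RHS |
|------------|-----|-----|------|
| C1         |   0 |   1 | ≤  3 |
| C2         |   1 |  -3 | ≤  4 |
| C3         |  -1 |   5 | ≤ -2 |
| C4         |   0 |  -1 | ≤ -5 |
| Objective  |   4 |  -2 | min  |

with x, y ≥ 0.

Infeasible (no feasible solution exists)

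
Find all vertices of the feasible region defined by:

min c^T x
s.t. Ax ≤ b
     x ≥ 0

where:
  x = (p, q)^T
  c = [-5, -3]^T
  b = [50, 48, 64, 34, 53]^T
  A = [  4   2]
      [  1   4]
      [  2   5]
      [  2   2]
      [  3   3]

(0, 0), (12.5, 0), (8, 9), (7, 10), (5.333, 10.67), (0, 12)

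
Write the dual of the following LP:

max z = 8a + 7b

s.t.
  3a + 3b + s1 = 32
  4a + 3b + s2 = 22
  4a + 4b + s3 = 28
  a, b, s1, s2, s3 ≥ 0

Primal max cᵀx s.t. Ax ≤ b, x ≥ 0  →  Dual min bᵀy s.t. Aᵀy ≥ c, y ≥ 0.

Minimize: z = 32y1 + 22y2 + 28y3

Subject to:
  3y1 + 4y2 + 4y3 ≥ 8
  3y1 + 3y2 + 4y3 ≥ 7
  y1, y2, y3 ≥ 0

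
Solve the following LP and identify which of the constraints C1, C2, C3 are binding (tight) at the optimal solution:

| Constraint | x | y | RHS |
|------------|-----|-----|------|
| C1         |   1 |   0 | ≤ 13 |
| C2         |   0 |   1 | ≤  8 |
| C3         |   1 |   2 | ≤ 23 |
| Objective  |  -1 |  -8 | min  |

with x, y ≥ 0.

At x = 7, y = 8, compute slack b - a·x for each constraint:
  C1: 13 − 7 = 6  (slack)
  C2: 8 − 8 = 0  (binding)
  C3: 23 − 23 = 0  (binding)

Optimal: x = 7, y = 8
Binding: C2, C3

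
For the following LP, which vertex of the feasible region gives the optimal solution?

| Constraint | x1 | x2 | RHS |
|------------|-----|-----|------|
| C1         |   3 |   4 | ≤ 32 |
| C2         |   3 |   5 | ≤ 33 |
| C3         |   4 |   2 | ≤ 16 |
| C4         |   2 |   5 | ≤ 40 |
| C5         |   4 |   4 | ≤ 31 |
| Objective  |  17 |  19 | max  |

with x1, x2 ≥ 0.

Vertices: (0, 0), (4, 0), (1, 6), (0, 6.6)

Evaluate the objective at each vertex of the feasible region:
  z(0, 0) = 0
  z(4, 0) = 68
  z(1, 6) = 131  ←
  z(0, 6.6) = 125.4
The maximum is at x1 = 1, x2 = 6.

(1, 6)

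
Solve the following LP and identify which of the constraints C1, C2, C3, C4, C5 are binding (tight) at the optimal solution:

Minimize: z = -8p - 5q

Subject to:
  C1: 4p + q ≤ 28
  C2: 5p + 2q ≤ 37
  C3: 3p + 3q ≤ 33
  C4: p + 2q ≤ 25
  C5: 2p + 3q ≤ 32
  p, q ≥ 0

At p = 5, q = 6, compute slack b - a·x for each constraint:
  C1: 28 − 26 = 2  (slack)
  C2: 37 − 37 = 0  (binding)
  C3: 33 − 33 = 0  (binding)
  C4: 25 − 17 = 8  (slack)
  C5: 32 − 28 = 4  (slack)

Optimal: p = 5, q = 6
Binding: C2, C3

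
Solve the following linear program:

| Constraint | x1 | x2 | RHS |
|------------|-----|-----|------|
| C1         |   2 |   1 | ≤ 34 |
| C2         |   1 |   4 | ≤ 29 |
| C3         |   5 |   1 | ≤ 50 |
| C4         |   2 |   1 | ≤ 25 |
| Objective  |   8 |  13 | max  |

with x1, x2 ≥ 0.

Evaluate the objective at each vertex of the feasible region:
  z(0, 0) = 0
  z(10, 0) = 80
  z(9, 5) = 137  ←
  z(0, 7.25) = 94.25
The maximum is at x1 = 9, x2 = 5.

x1 = 9, x2 = 5, z = 137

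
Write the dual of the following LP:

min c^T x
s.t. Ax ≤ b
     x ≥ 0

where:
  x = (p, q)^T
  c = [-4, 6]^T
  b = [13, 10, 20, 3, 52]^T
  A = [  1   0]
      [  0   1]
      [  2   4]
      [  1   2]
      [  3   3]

Primal min cᵀx s.t. Ax ≤ b, x ≥ 0  →  Dual max −bᵀy s.t. Aᵀy ≥ −c, y ≥ 0.

Maximize: z = -13y1 - 10y2 - 20y3 - 3y4 - 52y5

Subject to:
  y1 + 2y3 + y4 + 3y5 ≥ 4
  y2 + 4y3 + 2y4 + 3y5 ≥ -6
  y1, y2, y3, y4, y5 ≥ 0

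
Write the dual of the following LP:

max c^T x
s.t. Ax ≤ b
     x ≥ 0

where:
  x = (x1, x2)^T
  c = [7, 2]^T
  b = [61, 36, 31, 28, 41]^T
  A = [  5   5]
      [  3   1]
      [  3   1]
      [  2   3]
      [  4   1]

Primal max cᵀx s.t. Ax ≤ b, x ≥ 0  →  Dual min bᵀy s.t. Aᵀy ≥ c, y ≥ 0.

Minimize: z = 61y1 + 36y2 + 31y3 + 28y4 + 41y5

Subject to:
  5y1 + 3y2 + 3y3 + 2y4 + 4y5 ≥ 7
  5y1 + y2 + y3 + 3y4 + y5 ≥ 2
  y1, y2, y3, y4, y5 ≥ 0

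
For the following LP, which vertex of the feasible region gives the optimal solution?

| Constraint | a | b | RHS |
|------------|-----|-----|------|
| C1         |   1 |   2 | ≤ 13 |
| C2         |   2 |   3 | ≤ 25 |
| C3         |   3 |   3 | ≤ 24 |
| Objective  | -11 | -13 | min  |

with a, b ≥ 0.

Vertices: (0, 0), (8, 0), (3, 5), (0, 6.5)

Evaluate the objective at each vertex of the feasible region:
  z(0, 0) = 0
  z(8, 0) = -88
  z(3, 5) = -98  ←
  z(0, 6.5) = -84.5
The minimum is at a = 3, b = 5.

(3, 5)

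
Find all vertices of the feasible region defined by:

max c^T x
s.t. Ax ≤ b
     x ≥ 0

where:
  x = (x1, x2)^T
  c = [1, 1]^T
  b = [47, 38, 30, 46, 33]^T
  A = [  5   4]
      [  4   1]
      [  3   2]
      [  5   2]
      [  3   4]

(0, 0), (9.2, 0), (9, 0.5), (7, 3), (0, 8.25)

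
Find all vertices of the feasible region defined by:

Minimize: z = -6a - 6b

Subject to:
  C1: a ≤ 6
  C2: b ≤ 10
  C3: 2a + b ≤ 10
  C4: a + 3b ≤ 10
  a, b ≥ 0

(0, 0), (5, 0), (4, 2), (0, 3.333)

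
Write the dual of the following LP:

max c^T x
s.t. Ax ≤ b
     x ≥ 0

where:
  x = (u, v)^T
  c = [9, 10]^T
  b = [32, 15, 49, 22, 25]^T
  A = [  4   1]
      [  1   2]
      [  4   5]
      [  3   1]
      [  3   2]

Primal max cᵀx s.t. Ax ≤ b, x ≥ 0  →  Dual min bᵀy s.t. Aᵀy ≥ c, y ≥ 0.

Minimize: z = 32y1 + 15y2 + 49y3 + 22y4 + 25y5

Subject to:
  4y1 + y2 + 4y3 + 3y4 + 3y5 ≥ 9
  y1 + 2y2 + 5y3 + y4 + 2y5 ≥ 10
  y1, y2, y3, y4, y5 ≥ 0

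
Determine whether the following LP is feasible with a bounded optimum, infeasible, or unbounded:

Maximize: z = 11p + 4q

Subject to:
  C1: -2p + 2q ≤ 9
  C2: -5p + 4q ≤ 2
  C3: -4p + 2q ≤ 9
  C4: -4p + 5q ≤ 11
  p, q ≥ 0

Unbounded (objective can increase without bound)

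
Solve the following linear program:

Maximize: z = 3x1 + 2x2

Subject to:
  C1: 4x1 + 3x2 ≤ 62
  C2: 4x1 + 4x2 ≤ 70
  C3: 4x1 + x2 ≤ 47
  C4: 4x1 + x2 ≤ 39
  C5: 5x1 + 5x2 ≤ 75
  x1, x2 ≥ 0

Evaluate the objective at each vertex of the feasible region:
  z(0, 0) = 0
  z(9.75, 0) = 29.25
  z(8, 7) = 38  ←
  z(0, 15) = 30
The maximum is at x1 = 8, x2 = 7.

x1 = 8, x2 = 7, z = 38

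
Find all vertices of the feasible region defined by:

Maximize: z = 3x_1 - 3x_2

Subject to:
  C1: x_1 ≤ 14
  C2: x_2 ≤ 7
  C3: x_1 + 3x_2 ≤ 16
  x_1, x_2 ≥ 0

(0, 0), (14, 0), (14, 0.6667), (0, 5.333)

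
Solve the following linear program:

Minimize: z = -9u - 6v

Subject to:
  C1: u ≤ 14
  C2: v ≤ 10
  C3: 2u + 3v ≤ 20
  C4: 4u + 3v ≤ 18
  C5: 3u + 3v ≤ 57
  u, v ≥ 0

Evaluate the objective at each vertex of the feasible region:
  z(0, 0) = 0
  z(4.5, 0) = -40.5  ←
  z(0, 6) = -36
The minimum is at u = 4.5, v = 0.

u = 4.5, v = 0, z = -40.5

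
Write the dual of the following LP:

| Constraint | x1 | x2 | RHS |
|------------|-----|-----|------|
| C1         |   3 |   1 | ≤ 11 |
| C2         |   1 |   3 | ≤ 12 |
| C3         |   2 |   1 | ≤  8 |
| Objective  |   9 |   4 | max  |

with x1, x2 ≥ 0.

Primal max cᵀx s.t. Ax ≤ b, x ≥ 0  →  Dual min bᵀy s.t. Aᵀy ≥ c, y ≥ 0.

Minimize: z = 11y1 + 12y2 + 8y3

Subject to:
  3y1 + y2 + 2y3 ≥ 9
  y1 + 3y2 + y3 ≥ 4
  y1, y2, y3 ≥ 0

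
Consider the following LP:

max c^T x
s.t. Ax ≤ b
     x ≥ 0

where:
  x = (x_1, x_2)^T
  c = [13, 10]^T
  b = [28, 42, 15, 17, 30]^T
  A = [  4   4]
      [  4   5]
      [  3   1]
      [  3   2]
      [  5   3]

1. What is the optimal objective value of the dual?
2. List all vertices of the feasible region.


1. 79
2. (0, 0), (5, 0), (4.333, 2), (3, 4), (0, 7)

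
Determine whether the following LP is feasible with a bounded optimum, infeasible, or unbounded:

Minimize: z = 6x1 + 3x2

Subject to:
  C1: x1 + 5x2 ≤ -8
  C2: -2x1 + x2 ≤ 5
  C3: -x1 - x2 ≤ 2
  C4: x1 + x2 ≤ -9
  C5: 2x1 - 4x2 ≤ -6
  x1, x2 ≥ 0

Infeasible (no feasible solution exists)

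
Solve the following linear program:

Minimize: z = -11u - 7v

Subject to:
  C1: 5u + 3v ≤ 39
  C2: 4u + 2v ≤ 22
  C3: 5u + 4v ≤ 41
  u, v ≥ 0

Evaluate the objective at each vertex of the feasible region:
  z(0, 0) = 0
  z(5.5, 0) = -60.5
  z(1, 9) = -74  ←
  z(0, 10.25) = -71.75
The minimum is at u = 1, v = 9.

u = 1, v = 9, z = -74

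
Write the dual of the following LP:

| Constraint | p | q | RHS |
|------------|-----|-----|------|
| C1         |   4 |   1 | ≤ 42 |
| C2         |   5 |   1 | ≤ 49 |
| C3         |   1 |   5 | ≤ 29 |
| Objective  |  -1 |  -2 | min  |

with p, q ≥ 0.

Primal min cᵀx s.t. Ax ≤ b, x ≥ 0  →  Dual max −bᵀy s.t. Aᵀy ≥ −c, y ≥ 0.

Maximize: z = -42y1 - 49y2 - 29y3

Subject to:
  4y1 + 5y2 + y3 ≥ 1
  y1 + y2 + 5y3 ≥ 2
  y1, y2, y3 ≥ 0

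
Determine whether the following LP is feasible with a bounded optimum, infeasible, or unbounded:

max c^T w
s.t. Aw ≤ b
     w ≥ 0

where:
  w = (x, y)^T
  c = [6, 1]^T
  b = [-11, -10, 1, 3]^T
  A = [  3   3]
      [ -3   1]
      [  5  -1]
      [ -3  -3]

Infeasible (no feasible solution exists)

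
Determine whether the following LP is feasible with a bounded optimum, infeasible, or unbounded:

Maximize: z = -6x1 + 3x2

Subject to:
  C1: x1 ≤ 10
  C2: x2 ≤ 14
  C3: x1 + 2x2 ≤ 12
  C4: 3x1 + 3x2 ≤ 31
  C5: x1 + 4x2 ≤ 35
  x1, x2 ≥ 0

Feasible with a bounded optimal solution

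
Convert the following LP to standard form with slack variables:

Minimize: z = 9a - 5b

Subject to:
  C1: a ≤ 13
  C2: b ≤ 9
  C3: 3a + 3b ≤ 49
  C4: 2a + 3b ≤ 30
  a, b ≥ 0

min z = 9a - 5b

s.t.
  a + s1 = 13
  b + s2 = 9
  3a + 3b + s3 = 49
  2a + 3b + s4 = 30
  a, b, s1, s2, s3, s4 ≥ 0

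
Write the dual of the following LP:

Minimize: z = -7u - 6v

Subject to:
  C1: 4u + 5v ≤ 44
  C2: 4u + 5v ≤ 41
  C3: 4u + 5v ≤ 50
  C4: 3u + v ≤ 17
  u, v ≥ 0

Primal min cᵀx s.t. Ax ≤ b, x ≥ 0  →  Dual max −bᵀy s.t. Aᵀy ≥ −c, y ≥ 0.

Maximize: z = -44y1 - 41y2 - 50y3 - 17y4

Subject to:
  4y1 + 4y2 + 4y3 + 3y4 ≥ 7
  5y1 + 5y2 + 5y3 + y4 ≥ 6
  y1, y2, y3, y4 ≥ 0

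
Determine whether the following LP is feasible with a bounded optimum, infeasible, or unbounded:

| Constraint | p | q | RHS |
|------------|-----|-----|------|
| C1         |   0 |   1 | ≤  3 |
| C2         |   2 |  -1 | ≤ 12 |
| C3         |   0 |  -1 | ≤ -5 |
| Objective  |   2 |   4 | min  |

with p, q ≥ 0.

Infeasible (no feasible solution exists)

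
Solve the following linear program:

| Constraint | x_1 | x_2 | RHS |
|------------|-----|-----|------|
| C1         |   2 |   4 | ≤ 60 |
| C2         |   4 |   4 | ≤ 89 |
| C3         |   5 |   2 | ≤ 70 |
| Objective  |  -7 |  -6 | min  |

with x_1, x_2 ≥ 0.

Evaluate the objective at each vertex of the feasible region:
  z(0, 0) = 0
  z(14, 0) = -98
  z(10, 10) = -130  ←
  z(0, 15) = -90
The minimum is at x_1 = 10, x_2 = 10.

x_1 = 10, x_2 = 10, z = -130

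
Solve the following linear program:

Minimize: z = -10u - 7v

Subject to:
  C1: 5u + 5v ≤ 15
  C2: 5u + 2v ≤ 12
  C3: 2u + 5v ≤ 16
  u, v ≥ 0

Evaluate the objective at each vertex of the feasible region:
  z(0, 0) = 0
  z(2.4, 0) = -24
  z(2, 1) = -27  ←
  z(0, 3) = -21
The minimum is at u = 2, v = 1.

u = 2, v = 1, z = -27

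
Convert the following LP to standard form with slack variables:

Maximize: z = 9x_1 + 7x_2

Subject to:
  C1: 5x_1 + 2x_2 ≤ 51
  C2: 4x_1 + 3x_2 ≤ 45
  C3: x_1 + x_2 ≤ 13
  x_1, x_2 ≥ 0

max z = 9x_1 + 7x_2

s.t.
  5x_1 + 2x_2 + s1 = 51
  4x_1 + 3x_2 + s2 = 45
  x_1 + x_2 + s3 = 13
  x_1, x_2, s1, s2, s3 ≥ 0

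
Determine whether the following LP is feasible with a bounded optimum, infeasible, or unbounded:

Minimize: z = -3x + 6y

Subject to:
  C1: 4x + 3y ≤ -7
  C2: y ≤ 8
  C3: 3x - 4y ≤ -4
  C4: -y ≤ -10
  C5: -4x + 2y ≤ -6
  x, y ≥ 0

Infeasible (no feasible solution exists)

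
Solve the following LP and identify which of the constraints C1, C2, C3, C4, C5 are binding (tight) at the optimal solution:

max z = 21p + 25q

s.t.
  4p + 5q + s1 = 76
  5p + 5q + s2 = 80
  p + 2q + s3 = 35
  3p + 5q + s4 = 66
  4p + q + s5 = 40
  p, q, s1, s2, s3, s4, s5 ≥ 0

At p = 7, q = 9, compute slack b - a·x for each constraint:
  C1: 76 − 73 = 3  (slack)
  C2: 80 − 80 = 0  (binding)
  C3: 35 − 25 = 10  (slack)
  C4: 66 − 66 = 0  (binding)
  C5: 40 − 37 = 3  (slack)

Optimal: p = 7, q = 9
Binding: C2, C4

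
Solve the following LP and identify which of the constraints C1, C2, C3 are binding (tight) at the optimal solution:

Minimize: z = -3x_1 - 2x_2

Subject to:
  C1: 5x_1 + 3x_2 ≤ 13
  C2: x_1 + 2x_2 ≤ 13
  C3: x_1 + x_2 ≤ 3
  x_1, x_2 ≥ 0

At x_1 = 2, x_2 = 1, compute slack b - a·x for each constraint:
  C1: 13 − 13 = 0  (binding)
  C2: 13 − 4 = 9  (slack)
  C3: 3 − 3 = 0  (binding)

Optimal: x_1 = 2, x_2 = 1
Binding: C1, C3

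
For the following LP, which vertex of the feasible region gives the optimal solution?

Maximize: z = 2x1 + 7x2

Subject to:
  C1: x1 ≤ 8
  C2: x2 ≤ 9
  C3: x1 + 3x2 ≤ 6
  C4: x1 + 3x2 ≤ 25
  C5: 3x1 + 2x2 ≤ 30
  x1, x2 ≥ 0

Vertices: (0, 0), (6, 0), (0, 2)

Evaluate the objective at each vertex of the feasible region:
  z(0, 0) = 0
  z(6, 0) = 12
  z(0, 2) = 14  ←
The maximum is at x1 = 0, x2 = 2.

(0, 2)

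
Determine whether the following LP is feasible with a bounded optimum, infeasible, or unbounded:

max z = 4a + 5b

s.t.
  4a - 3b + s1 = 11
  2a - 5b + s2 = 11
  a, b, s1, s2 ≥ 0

Unbounded (objective can increase without bound)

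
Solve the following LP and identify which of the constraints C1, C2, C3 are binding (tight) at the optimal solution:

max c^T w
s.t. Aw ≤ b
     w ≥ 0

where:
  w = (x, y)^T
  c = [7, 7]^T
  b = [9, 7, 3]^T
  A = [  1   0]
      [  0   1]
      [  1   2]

At x = 3, y = 0, compute slack b - a·x for each constraint:
  C1: 9 − 3 = 6  (slack)
  C2: 7 − 0 = 7  (slack)
  C3: 3 − 3 = 0  (binding)

Optimal: x = 3, y = 0
Binding: C3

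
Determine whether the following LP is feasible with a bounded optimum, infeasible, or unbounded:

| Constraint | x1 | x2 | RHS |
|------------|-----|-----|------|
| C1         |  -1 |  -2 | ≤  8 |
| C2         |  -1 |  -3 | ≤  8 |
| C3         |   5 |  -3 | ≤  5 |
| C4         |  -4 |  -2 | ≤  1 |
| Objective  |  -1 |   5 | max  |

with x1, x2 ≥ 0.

Unbounded (objective can increase without bound)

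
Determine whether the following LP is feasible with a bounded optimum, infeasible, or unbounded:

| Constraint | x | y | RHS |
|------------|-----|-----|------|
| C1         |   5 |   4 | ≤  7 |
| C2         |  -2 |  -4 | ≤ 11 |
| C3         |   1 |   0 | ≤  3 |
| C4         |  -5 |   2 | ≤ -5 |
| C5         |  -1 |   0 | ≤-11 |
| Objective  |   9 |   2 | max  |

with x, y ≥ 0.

Infeasible (no feasible solution exists)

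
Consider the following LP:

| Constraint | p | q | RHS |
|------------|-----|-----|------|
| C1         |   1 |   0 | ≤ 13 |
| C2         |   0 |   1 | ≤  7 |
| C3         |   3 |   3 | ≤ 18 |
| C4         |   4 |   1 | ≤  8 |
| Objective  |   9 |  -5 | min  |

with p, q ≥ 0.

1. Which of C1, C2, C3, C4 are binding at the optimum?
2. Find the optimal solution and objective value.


1. C3
2. p = 0, q = 6, z = -30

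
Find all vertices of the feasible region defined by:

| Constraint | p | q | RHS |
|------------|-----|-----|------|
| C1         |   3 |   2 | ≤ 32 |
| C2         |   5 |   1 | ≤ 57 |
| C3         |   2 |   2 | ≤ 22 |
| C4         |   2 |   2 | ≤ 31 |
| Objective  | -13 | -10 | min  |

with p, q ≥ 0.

(0, 0), (10.67, 0), (10, 1), (0, 11)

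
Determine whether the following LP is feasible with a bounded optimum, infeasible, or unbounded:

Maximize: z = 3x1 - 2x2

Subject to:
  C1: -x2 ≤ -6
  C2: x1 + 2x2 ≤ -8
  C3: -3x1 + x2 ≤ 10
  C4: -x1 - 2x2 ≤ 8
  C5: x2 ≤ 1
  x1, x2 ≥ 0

Infeasible (no feasible solution exists)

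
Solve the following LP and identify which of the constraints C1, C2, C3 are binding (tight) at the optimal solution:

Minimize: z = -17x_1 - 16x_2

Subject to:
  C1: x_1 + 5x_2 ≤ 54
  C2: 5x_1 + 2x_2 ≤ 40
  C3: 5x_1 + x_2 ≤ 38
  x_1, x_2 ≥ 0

At x_1 = 4, x_2 = 10, compute slack b - a·x for each constraint:
  C1: 54 − 54 = 0  (binding)
  C2: 40 − 40 = 0  (binding)
  C3: 38 − 30 = 8  (slack)

Optimal: x_1 = 4, x_2 = 10
Binding: C1, C2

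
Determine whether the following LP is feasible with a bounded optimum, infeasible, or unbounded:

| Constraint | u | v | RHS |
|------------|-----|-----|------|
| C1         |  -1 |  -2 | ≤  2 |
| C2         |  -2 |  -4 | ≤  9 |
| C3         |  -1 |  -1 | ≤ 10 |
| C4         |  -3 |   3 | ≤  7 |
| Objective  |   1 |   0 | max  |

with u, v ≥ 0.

Unbounded (objective can increase without bound)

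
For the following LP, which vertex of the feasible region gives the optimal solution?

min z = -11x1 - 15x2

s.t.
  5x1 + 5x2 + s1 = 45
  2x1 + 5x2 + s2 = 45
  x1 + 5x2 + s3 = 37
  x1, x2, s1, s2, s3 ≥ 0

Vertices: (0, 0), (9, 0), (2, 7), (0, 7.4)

Evaluate the objective at each vertex of the feasible region:
  z(0, 0) = 0
  z(9, 0) = -99
  z(2, 7) = -127  ←
  z(0, 7.4) = -111
The minimum is at x1 = 2, x2 = 7.

(2, 7)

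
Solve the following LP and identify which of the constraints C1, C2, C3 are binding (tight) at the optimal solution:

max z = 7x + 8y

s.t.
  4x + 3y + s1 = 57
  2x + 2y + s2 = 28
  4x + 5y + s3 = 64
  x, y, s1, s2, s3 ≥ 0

At x = 6, y = 8, compute slack b - a·x for each constraint:
  C1: 57 − 48 = 9  (slack)
  C2: 28 − 28 = 0  (binding)
  C3: 64 − 64 = 0  (binding)

Optimal: x = 6, y = 8
Binding: C2, C3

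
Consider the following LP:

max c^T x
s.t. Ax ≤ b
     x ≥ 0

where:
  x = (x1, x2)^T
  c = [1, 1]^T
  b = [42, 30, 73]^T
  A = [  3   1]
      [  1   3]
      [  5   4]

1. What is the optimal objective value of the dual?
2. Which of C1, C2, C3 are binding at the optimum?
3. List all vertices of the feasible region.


1. 16
2. C2, C3
3. (0, 0), (14, 0), (13.57, 1.286), (9, 7), (0, 10)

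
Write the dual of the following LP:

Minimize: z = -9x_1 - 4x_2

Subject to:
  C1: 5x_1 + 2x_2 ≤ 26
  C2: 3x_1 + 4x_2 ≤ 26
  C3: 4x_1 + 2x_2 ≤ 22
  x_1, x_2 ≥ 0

Primal min cᵀx s.t. Ax ≤ b, x ≥ 0  →  Dual max −bᵀy s.t. Aᵀy ≥ −c, y ≥ 0.

Maximize: z = -26y1 - 26y2 - 22y3

Subject to:
  5y1 + 3y2 + 4y3 ≥ 9
  2y1 + 4y2 + 2y3 ≥ 4
  y1, y2, y3 ≥ 0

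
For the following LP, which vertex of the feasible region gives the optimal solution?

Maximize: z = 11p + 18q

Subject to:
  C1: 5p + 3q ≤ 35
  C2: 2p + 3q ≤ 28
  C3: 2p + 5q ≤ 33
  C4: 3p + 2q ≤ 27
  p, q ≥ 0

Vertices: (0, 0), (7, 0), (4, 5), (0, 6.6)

Evaluate the objective at each vertex of the feasible region:
  z(0, 0) = 0
  z(7, 0) = 77
  z(4, 5) = 134  ←
  z(0, 6.6) = 118.8
The maximum is at p = 4, q = 5.

(4, 5)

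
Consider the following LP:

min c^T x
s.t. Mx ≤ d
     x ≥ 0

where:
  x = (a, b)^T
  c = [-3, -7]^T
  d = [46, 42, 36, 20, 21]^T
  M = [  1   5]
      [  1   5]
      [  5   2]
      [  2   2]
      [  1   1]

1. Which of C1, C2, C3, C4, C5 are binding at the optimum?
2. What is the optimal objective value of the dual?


1. C2, C4
2. -62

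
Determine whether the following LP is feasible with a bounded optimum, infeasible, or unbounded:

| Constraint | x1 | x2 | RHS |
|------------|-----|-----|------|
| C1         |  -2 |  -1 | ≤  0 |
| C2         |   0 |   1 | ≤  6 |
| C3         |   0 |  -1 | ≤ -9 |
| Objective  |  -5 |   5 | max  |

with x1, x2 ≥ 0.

Infeasible (no feasible solution exists)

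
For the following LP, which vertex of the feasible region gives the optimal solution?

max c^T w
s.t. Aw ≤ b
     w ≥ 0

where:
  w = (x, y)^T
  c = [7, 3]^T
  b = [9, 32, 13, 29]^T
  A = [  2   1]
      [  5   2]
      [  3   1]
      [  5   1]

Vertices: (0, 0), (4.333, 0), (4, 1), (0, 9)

Evaluate the objective at each vertex of the feasible region:
  z(0, 0) = 0
  z(4.333, 0) = 30.33
  z(4, 1) = 31  ←
  z(0, 9) = 27
The maximum is at x = 4, y = 1.

(4, 1)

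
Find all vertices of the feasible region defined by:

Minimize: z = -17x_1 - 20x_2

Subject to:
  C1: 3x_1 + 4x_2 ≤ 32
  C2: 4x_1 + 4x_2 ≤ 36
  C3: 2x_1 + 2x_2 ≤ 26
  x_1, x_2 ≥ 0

(0, 0), (9, 0), (4, 5), (0, 8)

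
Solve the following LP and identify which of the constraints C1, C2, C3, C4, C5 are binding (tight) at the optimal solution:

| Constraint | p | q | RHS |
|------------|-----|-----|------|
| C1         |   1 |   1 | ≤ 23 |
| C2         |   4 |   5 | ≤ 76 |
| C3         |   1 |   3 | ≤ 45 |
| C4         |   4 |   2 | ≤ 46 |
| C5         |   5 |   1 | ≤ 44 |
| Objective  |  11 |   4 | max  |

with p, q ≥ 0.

At p = 7, q = 9, compute slack b - a·x for each constraint:
  C1: 23 − 16 = 7  (slack)
  C2: 76 − 73 = 3  (slack)
  C3: 45 − 34 = 11  (slack)
  C4: 46 − 46 = 0  (binding)
  C5: 44 − 44 = 0  (binding)

Optimal: p = 7, q = 9
Binding: C4, C5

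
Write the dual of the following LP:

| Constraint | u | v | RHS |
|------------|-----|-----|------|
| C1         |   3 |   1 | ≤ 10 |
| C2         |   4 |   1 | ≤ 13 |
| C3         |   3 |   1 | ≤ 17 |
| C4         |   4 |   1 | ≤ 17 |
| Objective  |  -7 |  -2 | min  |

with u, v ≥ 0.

Primal min cᵀx s.t. Ax ≤ b, x ≥ 0  →  Dual max −bᵀy s.t. Aᵀy ≥ −c, y ≥ 0.

Maximize: z = -10y1 - 13y2 - 17y3 - 17y4

Subject to:
  3y1 + 4y2 + 3y3 + 4y4 ≥ 7
  y1 + y2 + y3 + y4 ≥ 2
  y1, y2, y3, y4 ≥ 0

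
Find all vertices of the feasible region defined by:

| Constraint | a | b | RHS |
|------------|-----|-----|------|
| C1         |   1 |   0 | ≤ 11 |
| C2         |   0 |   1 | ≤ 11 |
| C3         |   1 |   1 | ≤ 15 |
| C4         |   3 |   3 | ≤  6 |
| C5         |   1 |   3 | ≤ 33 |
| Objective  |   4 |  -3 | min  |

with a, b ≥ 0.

(0, 0), (2, 0), (0, 2)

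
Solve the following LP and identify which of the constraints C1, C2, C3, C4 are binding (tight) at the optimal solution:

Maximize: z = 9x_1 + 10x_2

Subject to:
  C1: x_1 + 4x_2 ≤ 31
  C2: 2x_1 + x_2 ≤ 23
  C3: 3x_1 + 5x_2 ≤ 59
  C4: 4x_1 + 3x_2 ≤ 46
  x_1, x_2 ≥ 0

At x_1 = 7, x_2 = 6, compute slack b - a·x for each constraint:
  C1: 31 − 31 = 0  (binding)
  C2: 23 − 20 = 3  (slack)
  C3: 59 − 51 = 8  (slack)
  C4: 46 − 46 = 0  (binding)

Optimal: x_1 = 7, x_2 = 6
Binding: C1, C4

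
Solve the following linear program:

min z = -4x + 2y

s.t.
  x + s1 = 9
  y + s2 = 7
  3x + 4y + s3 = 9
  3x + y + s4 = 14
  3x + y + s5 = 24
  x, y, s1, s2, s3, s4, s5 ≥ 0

Evaluate the objective at each vertex of the feasible region:
  z(0, 0) = 0
  z(3, 0) = -12  ←
  z(0, 2.25) = 4.5
The minimum is at x = 3, y = 0.

x = 3, y = 0, z = -12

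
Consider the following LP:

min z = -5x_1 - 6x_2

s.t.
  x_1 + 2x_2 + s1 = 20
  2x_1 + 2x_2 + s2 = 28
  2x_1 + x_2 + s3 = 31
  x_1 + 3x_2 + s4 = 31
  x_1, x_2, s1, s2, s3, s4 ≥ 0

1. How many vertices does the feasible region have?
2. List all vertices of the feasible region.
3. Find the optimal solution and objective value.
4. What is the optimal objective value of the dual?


1. 4
2. (0, 0), (14, 0), (8, 6), (0, 10)
3. x_1 = 8, x_2 = 6, z = -76
4. -76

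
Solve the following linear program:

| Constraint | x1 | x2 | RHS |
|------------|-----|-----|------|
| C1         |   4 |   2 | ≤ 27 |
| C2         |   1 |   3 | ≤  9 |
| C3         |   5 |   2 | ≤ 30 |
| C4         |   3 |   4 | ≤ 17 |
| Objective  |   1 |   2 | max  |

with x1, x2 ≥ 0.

Evaluate the objective at each vertex of the feasible region:
  z(0, 0) = 0
  z(5.667, 0) = 5.667
  z(3, 2) = 7  ←
  z(0, 3) = 6
The maximum is at x1 = 3, x2 = 2.

x1 = 3, x2 = 2, z = 7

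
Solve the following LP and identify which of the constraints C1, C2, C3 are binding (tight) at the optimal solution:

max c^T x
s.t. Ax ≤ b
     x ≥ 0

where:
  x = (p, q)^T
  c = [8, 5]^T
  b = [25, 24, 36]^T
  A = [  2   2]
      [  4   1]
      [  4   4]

At p = 5, q = 4, compute slack b - a·x for each constraint:
  C1: 25 − 18 = 7  (slack)
  C2: 24 − 24 = 0  (binding)
  C3: 36 − 36 = 0  (binding)

Optimal: p = 5, q = 4
Binding: C2, C3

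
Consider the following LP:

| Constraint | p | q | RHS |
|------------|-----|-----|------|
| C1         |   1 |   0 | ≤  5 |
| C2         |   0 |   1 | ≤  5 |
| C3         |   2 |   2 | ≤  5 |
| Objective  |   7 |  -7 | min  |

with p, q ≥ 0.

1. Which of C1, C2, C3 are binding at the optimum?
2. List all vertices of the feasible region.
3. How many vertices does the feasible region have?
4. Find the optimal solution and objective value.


1. C3
2. (0, 0), (2.5, 0), (0, 2.5)
3. 3
4. p = 0, q = 2.5, z = -17.5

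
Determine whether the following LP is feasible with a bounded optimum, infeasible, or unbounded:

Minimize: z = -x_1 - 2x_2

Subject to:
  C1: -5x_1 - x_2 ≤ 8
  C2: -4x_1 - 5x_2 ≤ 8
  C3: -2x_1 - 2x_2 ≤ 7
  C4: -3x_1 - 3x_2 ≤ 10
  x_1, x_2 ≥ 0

Unbounded (objective can decrease without bound)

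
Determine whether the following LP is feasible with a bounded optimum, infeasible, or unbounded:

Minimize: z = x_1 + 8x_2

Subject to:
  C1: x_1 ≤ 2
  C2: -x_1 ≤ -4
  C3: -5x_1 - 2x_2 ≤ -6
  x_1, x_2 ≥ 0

Infeasible (no feasible solution exists)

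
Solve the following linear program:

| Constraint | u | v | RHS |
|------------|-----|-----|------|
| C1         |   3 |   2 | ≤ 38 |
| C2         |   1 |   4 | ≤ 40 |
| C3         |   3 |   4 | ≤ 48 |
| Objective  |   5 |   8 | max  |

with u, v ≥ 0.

Evaluate the objective at each vertex of the feasible region:
  z(0, 0) = 0
  z(12.67, 0) = 63.33
  z(9.333, 5) = 86.67
  z(4, 9) = 92  ←
  z(0, 10) = 80
The maximum is at u = 4, v = 9.

u = 4, v = 9, z = 92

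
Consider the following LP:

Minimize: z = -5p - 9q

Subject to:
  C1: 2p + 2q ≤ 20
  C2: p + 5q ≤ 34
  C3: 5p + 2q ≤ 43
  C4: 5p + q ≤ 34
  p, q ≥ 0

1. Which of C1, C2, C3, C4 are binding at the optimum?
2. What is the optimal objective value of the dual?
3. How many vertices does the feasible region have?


1. C1, C2
2. -74
3. 5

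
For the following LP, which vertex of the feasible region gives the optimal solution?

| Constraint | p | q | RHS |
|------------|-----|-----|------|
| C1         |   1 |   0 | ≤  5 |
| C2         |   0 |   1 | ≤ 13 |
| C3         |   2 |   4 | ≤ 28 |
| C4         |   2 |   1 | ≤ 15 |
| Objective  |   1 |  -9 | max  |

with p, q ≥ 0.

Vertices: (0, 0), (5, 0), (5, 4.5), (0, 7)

Evaluate the objective at each vertex of the feasible region:
  z(0, 0) = 0
  z(5, 0) = 5  ←
  z(5, 4.5) = -35.5
  z(0, 7) = -63
The maximum is at p = 5, q = 0.

(5, 0)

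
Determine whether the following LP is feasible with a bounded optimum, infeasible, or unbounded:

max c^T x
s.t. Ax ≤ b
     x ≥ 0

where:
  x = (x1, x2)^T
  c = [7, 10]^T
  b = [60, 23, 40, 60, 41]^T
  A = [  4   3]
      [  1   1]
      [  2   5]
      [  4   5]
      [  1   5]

Feasible with a bounded optimal solution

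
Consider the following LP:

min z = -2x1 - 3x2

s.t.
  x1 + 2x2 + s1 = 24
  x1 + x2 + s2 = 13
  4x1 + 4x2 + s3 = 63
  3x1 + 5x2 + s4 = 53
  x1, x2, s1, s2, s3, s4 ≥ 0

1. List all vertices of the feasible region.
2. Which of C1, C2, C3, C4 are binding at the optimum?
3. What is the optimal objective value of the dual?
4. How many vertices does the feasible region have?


1. (0, 0), (13, 0), (6, 7), (0, 10.6)
2. C2, C4
3. -33
4. 4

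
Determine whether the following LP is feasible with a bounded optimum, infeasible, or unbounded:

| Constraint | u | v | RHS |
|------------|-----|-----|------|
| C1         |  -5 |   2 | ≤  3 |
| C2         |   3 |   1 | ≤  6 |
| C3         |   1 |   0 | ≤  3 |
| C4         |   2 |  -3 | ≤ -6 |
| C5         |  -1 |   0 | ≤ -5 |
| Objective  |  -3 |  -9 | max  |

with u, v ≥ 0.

Infeasible (no feasible solution exists)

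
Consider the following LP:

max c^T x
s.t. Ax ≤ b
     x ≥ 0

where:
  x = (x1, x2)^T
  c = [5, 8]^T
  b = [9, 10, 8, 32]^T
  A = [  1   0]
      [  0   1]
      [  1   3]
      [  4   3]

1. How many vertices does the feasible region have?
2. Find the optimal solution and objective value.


1. 3
2. x1 = 8, x2 = 0, z = 40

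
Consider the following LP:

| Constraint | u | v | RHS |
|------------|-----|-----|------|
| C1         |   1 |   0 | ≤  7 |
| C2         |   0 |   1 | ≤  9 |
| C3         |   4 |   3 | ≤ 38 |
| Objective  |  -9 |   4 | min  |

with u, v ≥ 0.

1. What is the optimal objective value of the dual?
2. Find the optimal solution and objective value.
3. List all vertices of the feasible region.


1. -63
2. u = 7, v = 0, z = -63
3. (0, 0), (7, 0), (7, 3.333), (2.75, 9), (0, 9)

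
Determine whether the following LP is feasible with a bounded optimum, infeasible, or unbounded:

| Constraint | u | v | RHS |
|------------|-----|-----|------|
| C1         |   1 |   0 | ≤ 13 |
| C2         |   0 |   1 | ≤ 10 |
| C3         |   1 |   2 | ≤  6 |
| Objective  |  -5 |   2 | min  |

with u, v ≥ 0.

Feasible with a bounded optimal solution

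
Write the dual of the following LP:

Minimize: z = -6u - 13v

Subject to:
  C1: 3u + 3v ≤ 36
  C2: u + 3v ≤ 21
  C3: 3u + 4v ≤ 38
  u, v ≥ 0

Primal min cᵀx s.t. Ax ≤ b, x ≥ 0  →  Dual max −bᵀy s.t. Aᵀy ≥ −c, y ≥ 0.

Maximize: z = -36y1 - 21y2 - 38y3

Subject to:
  3y1 + y2 + 3y3 ≥ 6
  3y1 + 3y2 + 4y3 ≥ 13
  y1, y2, y3 ≥ 0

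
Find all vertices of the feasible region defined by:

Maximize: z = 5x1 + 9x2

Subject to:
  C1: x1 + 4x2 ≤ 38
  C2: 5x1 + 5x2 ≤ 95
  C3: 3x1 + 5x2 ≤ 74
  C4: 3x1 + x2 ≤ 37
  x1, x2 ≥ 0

(0, 0), (12.33, 0), (10, 7), (0, 9.5)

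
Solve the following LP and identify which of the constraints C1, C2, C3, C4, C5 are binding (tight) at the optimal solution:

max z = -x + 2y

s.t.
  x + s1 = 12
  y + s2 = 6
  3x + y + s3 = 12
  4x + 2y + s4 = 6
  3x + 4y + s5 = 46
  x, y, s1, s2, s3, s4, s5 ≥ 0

At x = 0, y = 3, compute slack b - a·x for each constraint:
  C1: 12 − 0 = 12  (slack)
  C2: 6 − 3 = 3  (slack)
  C3: 12 − 3 = 9  (slack)
  C4: 6 − 6 = 0  (binding)
  C5: 46 − 12 = 34  (slack)

Optimal: x = 0, y = 3
Binding: C4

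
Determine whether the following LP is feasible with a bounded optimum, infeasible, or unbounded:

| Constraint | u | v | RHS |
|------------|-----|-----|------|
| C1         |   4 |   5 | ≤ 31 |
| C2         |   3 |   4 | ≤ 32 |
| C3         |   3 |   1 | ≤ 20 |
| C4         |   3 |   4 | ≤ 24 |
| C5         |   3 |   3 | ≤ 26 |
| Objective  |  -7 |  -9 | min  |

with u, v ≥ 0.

Feasible with a bounded optimal solution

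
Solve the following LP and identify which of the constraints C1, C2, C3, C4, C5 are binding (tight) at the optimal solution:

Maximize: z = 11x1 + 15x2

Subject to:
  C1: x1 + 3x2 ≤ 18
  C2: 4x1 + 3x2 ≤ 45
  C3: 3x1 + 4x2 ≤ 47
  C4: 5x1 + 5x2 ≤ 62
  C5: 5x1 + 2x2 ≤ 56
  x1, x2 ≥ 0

At x1 = 9, x2 = 3, compute slack b - a·x for each constraint:
  C1: 18 − 18 = 0  (binding)
  C2: 45 − 45 = 0  (binding)
  C3: 47 − 39 = 8  (slack)
  C4: 62 − 60 = 2  (slack)
  C5: 56 − 51 = 5  (slack)

Optimal: x1 = 9, x2 = 3
Binding: C1, C2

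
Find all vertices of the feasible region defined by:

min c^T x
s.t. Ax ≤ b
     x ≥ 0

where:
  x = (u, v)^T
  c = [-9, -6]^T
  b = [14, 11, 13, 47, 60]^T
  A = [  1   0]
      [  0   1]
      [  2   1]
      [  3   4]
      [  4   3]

(0, 0), (6.5, 0), (1, 11), (0, 11)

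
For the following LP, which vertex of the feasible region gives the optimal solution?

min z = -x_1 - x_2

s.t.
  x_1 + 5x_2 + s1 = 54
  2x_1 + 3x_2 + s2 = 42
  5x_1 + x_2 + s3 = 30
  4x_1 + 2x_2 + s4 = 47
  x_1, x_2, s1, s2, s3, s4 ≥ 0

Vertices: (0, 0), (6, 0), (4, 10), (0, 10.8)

Evaluate the objective at each vertex of the feasible region:
  z(0, 0) = 0
  z(6, 0) = -6
  z(4, 10) = -14  ←
  z(0, 10.8) = -10.8
The minimum is at x_1 = 4, x_2 = 10.

(4, 10)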